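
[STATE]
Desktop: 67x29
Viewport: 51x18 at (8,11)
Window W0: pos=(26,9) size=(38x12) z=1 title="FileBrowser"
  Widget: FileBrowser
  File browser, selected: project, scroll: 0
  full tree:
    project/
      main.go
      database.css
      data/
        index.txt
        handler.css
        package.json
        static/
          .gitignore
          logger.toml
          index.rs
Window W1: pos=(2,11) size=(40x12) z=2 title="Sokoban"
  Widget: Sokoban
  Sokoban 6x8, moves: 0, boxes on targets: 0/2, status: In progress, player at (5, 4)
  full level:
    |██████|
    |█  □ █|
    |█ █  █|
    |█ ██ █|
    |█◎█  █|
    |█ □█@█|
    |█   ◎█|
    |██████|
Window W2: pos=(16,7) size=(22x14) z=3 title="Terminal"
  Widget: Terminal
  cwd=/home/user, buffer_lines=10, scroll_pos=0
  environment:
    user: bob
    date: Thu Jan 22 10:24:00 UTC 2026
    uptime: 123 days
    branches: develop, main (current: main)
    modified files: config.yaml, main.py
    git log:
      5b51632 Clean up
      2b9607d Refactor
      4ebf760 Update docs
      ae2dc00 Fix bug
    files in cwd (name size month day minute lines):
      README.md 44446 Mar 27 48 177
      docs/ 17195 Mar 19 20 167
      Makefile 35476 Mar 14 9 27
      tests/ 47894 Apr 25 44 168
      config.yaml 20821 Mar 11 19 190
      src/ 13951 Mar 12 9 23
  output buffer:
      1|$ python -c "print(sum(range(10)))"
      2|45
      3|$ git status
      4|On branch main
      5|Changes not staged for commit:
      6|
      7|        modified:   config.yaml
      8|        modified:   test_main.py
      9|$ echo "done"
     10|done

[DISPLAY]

━━━━━━━━┃45                  ┃━━━┓─────────────────
ban     ┃$ git status        ┃   ┃                 
────────┃On branch main      ┃───┨                 
█       ┃Changes not staged f┃   ┃s                
█       ┃                    ┃   ┃                 
█       ┃        modified:   ┃   ┃                 
█       ┃        modified:   ┃   ┃                 
█       ┃$ echo "done"       ┃   ┃                 
█       ┃done                ┃   ┃                 
█       ┗━━━━━━━━━━━━━━━━━━━━┛   ┃━━━━━━━━━━━━━━━━━
█                                ┃                 
━━━━━━━━━━━━━━━━━━━━━━━━━━━━━━━━━┛                 
                                                   
                                                   
                                                   
                                                   
                                                   
                                                   


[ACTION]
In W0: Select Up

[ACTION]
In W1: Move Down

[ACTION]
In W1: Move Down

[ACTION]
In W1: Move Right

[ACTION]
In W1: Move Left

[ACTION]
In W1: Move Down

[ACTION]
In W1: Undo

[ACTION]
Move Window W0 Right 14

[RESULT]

━━━━━━━━┃45                  ┃━━━┓─────────────────
ban     ┃$ git status        ┃   ┃t/               
────────┃On branch main      ┃───┨                 
█       ┃Changes not staged f┃   ┃.css             
█       ┃                    ┃   ┃/                
█       ┃        modified:   ┃   ┃                 
█       ┃        modified:   ┃   ┃                 
█       ┃$ echo "done"       ┃   ┃                 
█       ┃done                ┃   ┃                 
█       ┗━━━━━━━━━━━━━━━━━━━━┛   ┃━━━━━━━━━━━━━━━━━
█                                ┃                 
━━━━━━━━━━━━━━━━━━━━━━━━━━━━━━━━━┛                 
                                                   
                                                   
                                                   
                                                   
                                                   
                                                   


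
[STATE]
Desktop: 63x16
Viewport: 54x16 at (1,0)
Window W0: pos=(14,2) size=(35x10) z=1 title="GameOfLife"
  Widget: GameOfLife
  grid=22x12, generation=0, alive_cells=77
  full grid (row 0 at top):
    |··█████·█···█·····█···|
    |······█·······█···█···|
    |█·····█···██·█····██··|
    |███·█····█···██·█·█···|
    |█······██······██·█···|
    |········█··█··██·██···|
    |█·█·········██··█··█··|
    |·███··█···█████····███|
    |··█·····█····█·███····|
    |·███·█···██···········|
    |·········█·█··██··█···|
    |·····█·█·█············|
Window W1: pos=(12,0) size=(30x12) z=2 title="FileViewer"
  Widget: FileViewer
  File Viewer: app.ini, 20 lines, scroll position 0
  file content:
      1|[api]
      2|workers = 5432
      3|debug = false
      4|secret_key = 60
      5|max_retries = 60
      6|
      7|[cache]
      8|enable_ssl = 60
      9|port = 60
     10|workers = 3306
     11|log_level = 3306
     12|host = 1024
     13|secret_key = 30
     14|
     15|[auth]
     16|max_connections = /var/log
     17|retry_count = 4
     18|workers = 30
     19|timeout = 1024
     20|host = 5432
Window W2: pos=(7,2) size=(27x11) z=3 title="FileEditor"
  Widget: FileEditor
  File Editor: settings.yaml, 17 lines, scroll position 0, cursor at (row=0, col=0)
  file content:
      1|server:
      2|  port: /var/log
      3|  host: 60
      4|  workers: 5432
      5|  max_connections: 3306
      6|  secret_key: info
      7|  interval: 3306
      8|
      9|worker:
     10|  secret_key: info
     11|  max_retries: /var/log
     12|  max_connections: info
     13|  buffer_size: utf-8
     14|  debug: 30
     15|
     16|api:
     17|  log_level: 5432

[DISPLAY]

           ┏━━━━━━━━━━━━━━━━━━━━━━━━━━━━┓             
           ┃ FileViewer                 ┃             
      ┏━━━━━━━━━━━━━━━━━━━━━━━━━┓───────┨━━━━━━┓      
      ┃ FileEditor              ┃      ▲┃      ┃      
      ┠─────────────────────────┨      █┃──────┨      
      ┃█erver:                 ▲┃      ░┃      ┃      
      ┃  port: /var/log        █┃      ░┃      ┃      
      ┃  host: 60              ░┃      ░┃      ┃      
      ┃  workers: 5432         ░┃      ░┃      ┃      
      ┃  max_connections: 3306 ░┃      ░┃      ┃      
      ┃  secret_key: info      ░┃      ▼┃      ┃      
      ┃  interval: 3306        ▼┃━━━━━━━┛━━━━━━┛      
      ┗━━━━━━━━━━━━━━━━━━━━━━━━━┛                     
                                                      
                                                      
                                                      


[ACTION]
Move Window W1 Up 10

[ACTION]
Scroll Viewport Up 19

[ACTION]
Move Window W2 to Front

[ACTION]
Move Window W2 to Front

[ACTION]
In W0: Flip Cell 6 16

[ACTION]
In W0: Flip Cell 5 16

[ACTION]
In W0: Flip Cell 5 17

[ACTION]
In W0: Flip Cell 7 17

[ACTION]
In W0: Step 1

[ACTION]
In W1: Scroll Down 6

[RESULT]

           ┏━━━━━━━━━━━━━━━━━━━━━━━━━━━━┓             
           ┃ FileViewer                 ┃             
      ┏━━━━━━━━━━━━━━━━━━━━━━━━━┓───────┨━━━━━━┓      
      ┃ FileEditor              ┃      ▲┃      ┃      
      ┠─────────────────────────┨      ░┃──────┨      
      ┃█erver:                 ▲┃      ░┃      ┃      
      ┃  port: /var/log        █┃      ░┃      ┃      
      ┃  host: 60              ░┃      █┃      ┃      
      ┃  workers: 5432         ░┃      ░┃      ┃      
      ┃  max_connections: 3306 ░┃      ░┃      ┃      
      ┃  secret_key: info      ░┃      ▼┃      ┃      
      ┃  interval: 3306        ▼┃━━━━━━━┛━━━━━━┛      
      ┗━━━━━━━━━━━━━━━━━━━━━━━━━┛                     
                                                      
                                                      
                                                      


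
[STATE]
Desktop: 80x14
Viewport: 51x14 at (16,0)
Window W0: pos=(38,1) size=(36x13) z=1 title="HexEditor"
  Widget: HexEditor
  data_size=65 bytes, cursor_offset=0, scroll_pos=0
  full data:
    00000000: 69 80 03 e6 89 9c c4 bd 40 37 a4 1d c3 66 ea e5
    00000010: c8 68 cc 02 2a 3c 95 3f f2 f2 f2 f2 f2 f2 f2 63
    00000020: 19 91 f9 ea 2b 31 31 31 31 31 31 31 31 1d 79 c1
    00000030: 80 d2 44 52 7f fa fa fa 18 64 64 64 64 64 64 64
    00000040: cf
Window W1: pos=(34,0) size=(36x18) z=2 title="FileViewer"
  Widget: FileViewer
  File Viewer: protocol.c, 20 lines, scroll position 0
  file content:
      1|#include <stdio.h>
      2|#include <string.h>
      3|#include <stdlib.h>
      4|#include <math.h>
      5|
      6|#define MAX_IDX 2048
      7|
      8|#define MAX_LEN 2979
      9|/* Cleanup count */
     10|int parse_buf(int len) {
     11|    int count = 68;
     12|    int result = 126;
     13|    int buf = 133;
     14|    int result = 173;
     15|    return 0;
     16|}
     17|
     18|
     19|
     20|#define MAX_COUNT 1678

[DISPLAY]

                  ┏━━━━━━━━━━━━━━━━━━━━━━━━━━━━━━━━
                  ┃ FileViewer                     
                  ┠────────────────────────────────
                  ┃#include <stdio.h>              
                  ┃#include <string.h>             
                  ┃#include <stdlib.h>             
                  ┃#include <math.h>               
                  ┃                                
                  ┃#define MAX_IDX 2048            
                  ┃                                
                  ┃#define MAX_LEN 2979            
                  ┃/* Cleanup count */             
                  ┃int parse_buf(int len) {        
                  ┃    int count = 68;             


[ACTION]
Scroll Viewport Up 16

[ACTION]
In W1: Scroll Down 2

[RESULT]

                  ┏━━━━━━━━━━━━━━━━━━━━━━━━━━━━━━━━
                  ┃ FileViewer                     
                  ┠────────────────────────────────
                  ┃#include <stdlib.h>             
                  ┃#include <math.h>               
                  ┃                                
                  ┃#define MAX_IDX 2048            
                  ┃                                
                  ┃#define MAX_LEN 2979            
                  ┃/* Cleanup count */             
                  ┃int parse_buf(int len) {        
                  ┃    int count = 68;             
                  ┃    int result = 126;           
                  ┃    int buf = 133;              


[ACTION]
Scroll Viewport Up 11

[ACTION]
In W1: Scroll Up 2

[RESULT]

                  ┏━━━━━━━━━━━━━━━━━━━━━━━━━━━━━━━━
                  ┃ FileViewer                     
                  ┠────────────────────────────────
                  ┃#include <stdio.h>              
                  ┃#include <string.h>             
                  ┃#include <stdlib.h>             
                  ┃#include <math.h>               
                  ┃                                
                  ┃#define MAX_IDX 2048            
                  ┃                                
                  ┃#define MAX_LEN 2979            
                  ┃/* Cleanup count */             
                  ┃int parse_buf(int len) {        
                  ┃    int count = 68;             


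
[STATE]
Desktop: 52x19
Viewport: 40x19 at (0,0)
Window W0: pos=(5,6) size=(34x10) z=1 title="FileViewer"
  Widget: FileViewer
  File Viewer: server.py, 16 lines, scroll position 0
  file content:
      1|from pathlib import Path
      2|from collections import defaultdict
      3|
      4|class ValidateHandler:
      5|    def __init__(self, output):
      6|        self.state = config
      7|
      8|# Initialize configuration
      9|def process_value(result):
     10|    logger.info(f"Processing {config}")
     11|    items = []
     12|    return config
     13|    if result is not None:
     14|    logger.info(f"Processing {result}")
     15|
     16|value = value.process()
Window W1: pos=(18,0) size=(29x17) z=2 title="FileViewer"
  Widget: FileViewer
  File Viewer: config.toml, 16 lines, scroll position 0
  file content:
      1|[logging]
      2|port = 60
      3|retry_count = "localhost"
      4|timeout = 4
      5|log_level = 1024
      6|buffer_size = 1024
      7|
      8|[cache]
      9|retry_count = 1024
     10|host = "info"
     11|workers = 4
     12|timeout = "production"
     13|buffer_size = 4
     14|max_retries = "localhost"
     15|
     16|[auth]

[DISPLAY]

                  ┏━━━━━━━━━━━━━━━━━━━━━
                  ┃ FileViewer          
                  ┠─────────────────────
                  ┃[logging]            
                  ┃port = 60            
                  ┃retry_count = "localh
     ┏━━━━━━━━━━━━┃timeout = 4          
     ┃ FileViewer ┃log_level = 1024     
     ┠────────────┃buffer_size = 1024   
     ┃from pathlib┃                     
     ┃from collect┃[cache]              
     ┃            ┃retry_count = 1024   
     ┃class Valida┃host = "info"        
     ┃    def __in┃workers = 4          
     ┃        self┃timeout = "production
     ┗━━━━━━━━━━━━┃buffer_size = 4      
                  ┗━━━━━━━━━━━━━━━━━━━━━
                                        
                                        


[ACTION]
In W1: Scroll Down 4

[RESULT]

                  ┏━━━━━━━━━━━━━━━━━━━━━
                  ┃ FileViewer          
                  ┠─────────────────────
                  ┃timeout = 4          
                  ┃log_level = 1024     
                  ┃buffer_size = 1024   
     ┏━━━━━━━━━━━━┃                     
     ┃ FileViewer ┃[cache]              
     ┠────────────┃retry_count = 1024   
     ┃from pathlib┃host = "info"        
     ┃from collect┃workers = 4          
     ┃            ┃timeout = "production
     ┃class Valida┃buffer_size = 4      
     ┃    def __in┃max_retries = "localh
     ┃        self┃                     
     ┗━━━━━━━━━━━━┃[auth]               
                  ┗━━━━━━━━━━━━━━━━━━━━━
                                        
                                        


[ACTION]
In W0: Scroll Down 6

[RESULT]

                  ┏━━━━━━━━━━━━━━━━━━━━━
                  ┃ FileViewer          
                  ┠─────────────────────
                  ┃timeout = 4          
                  ┃log_level = 1024     
                  ┃buffer_size = 1024   
     ┏━━━━━━━━━━━━┃                     
     ┃ FileViewer ┃[cache]              
     ┠────────────┃retry_count = 1024   
     ┃            ┃host = "info"        
     ┃# Initialize┃workers = 4          
     ┃def process_┃timeout = "production
     ┃    logger.i┃buffer_size = 4      
     ┃    items = ┃max_retries = "localh
     ┃    return c┃                     
     ┗━━━━━━━━━━━━┃[auth]               
                  ┗━━━━━━━━━━━━━━━━━━━━━
                                        
                                        


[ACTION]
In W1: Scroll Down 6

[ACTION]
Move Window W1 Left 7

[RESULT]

           ┏━━━━━━━━━━━━━━━━━━━━━━━━━━━┓
           ┃ FileViewer                ┃
           ┠───────────────────────────┨
           ┃timeout = 4               ▲┃
           ┃log_level = 1024          ░┃
           ┃buffer_size = 1024        ░┃
     ┏━━━━━┃                          ░┃
     ┃ File┃[cache]                   ░┃
     ┠─────┃retry_count = 1024        ░┃
     ┃     ┃host = "info"             ░┃
     ┃# Ini┃workers = 4               ░┃
     ┃def p┃timeout = "production"    ░┃
     ┃    l┃buffer_size = 4           ░┃
     ┃    i┃max_retries = "localhost" ░┃
     ┃    r┃                          █┃
     ┗━━━━━┃[auth]                    ▼┃
           ┗━━━━━━━━━━━━━━━━━━━━━━━━━━━┛
                                        
                                        


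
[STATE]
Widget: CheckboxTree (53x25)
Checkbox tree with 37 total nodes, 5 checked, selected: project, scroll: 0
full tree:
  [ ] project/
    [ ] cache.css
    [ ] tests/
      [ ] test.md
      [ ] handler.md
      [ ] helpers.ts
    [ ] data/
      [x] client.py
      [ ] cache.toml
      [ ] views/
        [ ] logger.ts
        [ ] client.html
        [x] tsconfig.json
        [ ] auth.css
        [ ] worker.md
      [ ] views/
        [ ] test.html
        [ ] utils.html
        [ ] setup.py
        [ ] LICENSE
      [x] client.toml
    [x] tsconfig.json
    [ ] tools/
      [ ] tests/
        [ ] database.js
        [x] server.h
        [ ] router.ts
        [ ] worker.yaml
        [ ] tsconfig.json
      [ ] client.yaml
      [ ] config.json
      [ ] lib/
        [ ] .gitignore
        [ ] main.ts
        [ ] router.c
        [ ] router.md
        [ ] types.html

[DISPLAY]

>[-] project/                                        
   [ ] cache.css                                     
   [ ] tests/                                        
     [ ] test.md                                     
     [ ] handler.md                                  
     [ ] helpers.ts                                  
   [-] data/                                         
     [x] client.py                                   
     [ ] cache.toml                                  
     [-] views/                                      
       [ ] logger.ts                                 
       [ ] client.html                               
       [x] tsconfig.json                             
       [ ] auth.css                                  
       [ ] worker.md                                 
     [ ] views/                                      
       [ ] test.html                                 
       [ ] utils.html                                
       [ ] setup.py                                  
       [ ] LICENSE                                   
     [x] client.toml                                 
   [x] tsconfig.json                                 
   [-] tools/                                        
     [-] tests/                                      
       [ ] database.js                               


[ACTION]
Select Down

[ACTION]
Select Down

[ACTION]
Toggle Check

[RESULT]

 [-] project/                                        
   [ ] cache.css                                     
>  [x] tests/                                        
     [x] test.md                                     
     [x] handler.md                                  
     [x] helpers.ts                                  
   [-] data/                                         
     [x] client.py                                   
     [ ] cache.toml                                  
     [-] views/                                      
       [ ] logger.ts                                 
       [ ] client.html                               
       [x] tsconfig.json                             
       [ ] auth.css                                  
       [ ] worker.md                                 
     [ ] views/                                      
       [ ] test.html                                 
       [ ] utils.html                                
       [ ] setup.py                                  
       [ ] LICENSE                                   
     [x] client.toml                                 
   [x] tsconfig.json                                 
   [-] tools/                                        
     [-] tests/                                      
       [ ] database.js                               


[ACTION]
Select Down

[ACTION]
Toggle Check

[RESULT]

 [-] project/                                        
   [ ] cache.css                                     
   [-] tests/                                        
>    [ ] test.md                                     
     [x] handler.md                                  
     [x] helpers.ts                                  
   [-] data/                                         
     [x] client.py                                   
     [ ] cache.toml                                  
     [-] views/                                      
       [ ] logger.ts                                 
       [ ] client.html                               
       [x] tsconfig.json                             
       [ ] auth.css                                  
       [ ] worker.md                                 
     [ ] views/                                      
       [ ] test.html                                 
       [ ] utils.html                                
       [ ] setup.py                                  
       [ ] LICENSE                                   
     [x] client.toml                                 
   [x] tsconfig.json                                 
   [-] tools/                                        
     [-] tests/                                      
       [ ] database.js                               


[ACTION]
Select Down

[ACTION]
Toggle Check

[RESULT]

 [-] project/                                        
   [ ] cache.css                                     
   [-] tests/                                        
     [ ] test.md                                     
>    [ ] handler.md                                  
     [x] helpers.ts                                  
   [-] data/                                         
     [x] client.py                                   
     [ ] cache.toml                                  
     [-] views/                                      
       [ ] logger.ts                                 
       [ ] client.html                               
       [x] tsconfig.json                             
       [ ] auth.css                                  
       [ ] worker.md                                 
     [ ] views/                                      
       [ ] test.html                                 
       [ ] utils.html                                
       [ ] setup.py                                  
       [ ] LICENSE                                   
     [x] client.toml                                 
   [x] tsconfig.json                                 
   [-] tools/                                        
     [-] tests/                                      
       [ ] database.js                               


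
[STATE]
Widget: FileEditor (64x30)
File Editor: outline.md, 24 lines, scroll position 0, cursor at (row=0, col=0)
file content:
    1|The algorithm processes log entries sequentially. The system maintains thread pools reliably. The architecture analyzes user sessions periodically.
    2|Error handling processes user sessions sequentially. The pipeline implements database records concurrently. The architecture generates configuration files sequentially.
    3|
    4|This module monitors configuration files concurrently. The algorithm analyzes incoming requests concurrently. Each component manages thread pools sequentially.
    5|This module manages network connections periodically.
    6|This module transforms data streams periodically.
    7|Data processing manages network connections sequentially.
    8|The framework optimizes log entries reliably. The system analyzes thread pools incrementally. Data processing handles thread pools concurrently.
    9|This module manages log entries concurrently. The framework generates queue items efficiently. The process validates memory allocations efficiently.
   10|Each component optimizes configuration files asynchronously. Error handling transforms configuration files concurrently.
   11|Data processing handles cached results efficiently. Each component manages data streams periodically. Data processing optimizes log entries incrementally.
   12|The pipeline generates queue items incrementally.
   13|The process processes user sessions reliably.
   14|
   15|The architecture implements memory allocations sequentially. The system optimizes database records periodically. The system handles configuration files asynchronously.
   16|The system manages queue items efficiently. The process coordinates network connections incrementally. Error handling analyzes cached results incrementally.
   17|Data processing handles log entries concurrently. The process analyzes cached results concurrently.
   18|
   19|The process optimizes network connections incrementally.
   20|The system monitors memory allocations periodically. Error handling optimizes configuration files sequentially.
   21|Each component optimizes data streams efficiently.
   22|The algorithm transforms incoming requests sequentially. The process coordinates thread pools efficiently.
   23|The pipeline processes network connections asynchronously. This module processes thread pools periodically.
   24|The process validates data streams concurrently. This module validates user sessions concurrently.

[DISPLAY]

█he algorithm processes log entries sequentially. The system ma▲
Error handling processes user sessions sequentially. The pipeli█
                                                               ░
This module monitors configuration files concurrently. The algo░
This module manages network connections periodically.          ░
This module transforms data streams periodically.              ░
Data processing manages network connections sequentially.      ░
The framework optimizes log entries reliably. The system analyz░
This module manages log entries concurrently. The framework gen░
Each component optimizes configuration files asynchronously. Er░
Data processing handles cached results efficiently. Each compon░
The pipeline generates queue items incrementally.              ░
The process processes user sessions reliably.                  ░
                                                               ░
The architecture implements memory allocations sequentially. Th░
The system manages queue items efficiently. The process coordin░
Data processing handles log entries concurrently. The process a░
                                                               ░
The process optimizes network connections incrementally.       ░
The system monitors memory allocations periodically. Error hand░
Each component optimizes data streams efficiently.             ░
The algorithm transforms incoming requests sequentially. The pr░
The pipeline processes network connections asynchronously. This░
The process validates data streams concurrently. This module va░
                                                               ░
                                                               ░
                                                               ░
                                                               ░
                                                               ░
                                                               ▼


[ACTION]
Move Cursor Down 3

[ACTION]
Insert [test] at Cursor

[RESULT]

The algorithm processes log entries sequentially. The system ma▲
Error handling processes user sessions sequentially. The pipeli█
                                                               ░
test█his module monitors configuration files concurrently. The ░
This module manages network connections periodically.          ░
This module transforms data streams periodically.              ░
Data processing manages network connections sequentially.      ░
The framework optimizes log entries reliably. The system analyz░
This module manages log entries concurrently. The framework gen░
Each component optimizes configuration files asynchronously. Er░
Data processing handles cached results efficiently. Each compon░
The pipeline generates queue items incrementally.              ░
The process processes user sessions reliably.                  ░
                                                               ░
The architecture implements memory allocations sequentially. Th░
The system manages queue items efficiently. The process coordin░
Data processing handles log entries concurrently. The process a░
                                                               ░
The process optimizes network connections incrementally.       ░
The system monitors memory allocations periodically. Error hand░
Each component optimizes data streams efficiently.             ░
The algorithm transforms incoming requests sequentially. The pr░
The pipeline processes network connections asynchronously. This░
The process validates data streams concurrently. This module va░
                                                               ░
                                                               ░
                                                               ░
                                                               ░
                                                               ░
                                                               ▼


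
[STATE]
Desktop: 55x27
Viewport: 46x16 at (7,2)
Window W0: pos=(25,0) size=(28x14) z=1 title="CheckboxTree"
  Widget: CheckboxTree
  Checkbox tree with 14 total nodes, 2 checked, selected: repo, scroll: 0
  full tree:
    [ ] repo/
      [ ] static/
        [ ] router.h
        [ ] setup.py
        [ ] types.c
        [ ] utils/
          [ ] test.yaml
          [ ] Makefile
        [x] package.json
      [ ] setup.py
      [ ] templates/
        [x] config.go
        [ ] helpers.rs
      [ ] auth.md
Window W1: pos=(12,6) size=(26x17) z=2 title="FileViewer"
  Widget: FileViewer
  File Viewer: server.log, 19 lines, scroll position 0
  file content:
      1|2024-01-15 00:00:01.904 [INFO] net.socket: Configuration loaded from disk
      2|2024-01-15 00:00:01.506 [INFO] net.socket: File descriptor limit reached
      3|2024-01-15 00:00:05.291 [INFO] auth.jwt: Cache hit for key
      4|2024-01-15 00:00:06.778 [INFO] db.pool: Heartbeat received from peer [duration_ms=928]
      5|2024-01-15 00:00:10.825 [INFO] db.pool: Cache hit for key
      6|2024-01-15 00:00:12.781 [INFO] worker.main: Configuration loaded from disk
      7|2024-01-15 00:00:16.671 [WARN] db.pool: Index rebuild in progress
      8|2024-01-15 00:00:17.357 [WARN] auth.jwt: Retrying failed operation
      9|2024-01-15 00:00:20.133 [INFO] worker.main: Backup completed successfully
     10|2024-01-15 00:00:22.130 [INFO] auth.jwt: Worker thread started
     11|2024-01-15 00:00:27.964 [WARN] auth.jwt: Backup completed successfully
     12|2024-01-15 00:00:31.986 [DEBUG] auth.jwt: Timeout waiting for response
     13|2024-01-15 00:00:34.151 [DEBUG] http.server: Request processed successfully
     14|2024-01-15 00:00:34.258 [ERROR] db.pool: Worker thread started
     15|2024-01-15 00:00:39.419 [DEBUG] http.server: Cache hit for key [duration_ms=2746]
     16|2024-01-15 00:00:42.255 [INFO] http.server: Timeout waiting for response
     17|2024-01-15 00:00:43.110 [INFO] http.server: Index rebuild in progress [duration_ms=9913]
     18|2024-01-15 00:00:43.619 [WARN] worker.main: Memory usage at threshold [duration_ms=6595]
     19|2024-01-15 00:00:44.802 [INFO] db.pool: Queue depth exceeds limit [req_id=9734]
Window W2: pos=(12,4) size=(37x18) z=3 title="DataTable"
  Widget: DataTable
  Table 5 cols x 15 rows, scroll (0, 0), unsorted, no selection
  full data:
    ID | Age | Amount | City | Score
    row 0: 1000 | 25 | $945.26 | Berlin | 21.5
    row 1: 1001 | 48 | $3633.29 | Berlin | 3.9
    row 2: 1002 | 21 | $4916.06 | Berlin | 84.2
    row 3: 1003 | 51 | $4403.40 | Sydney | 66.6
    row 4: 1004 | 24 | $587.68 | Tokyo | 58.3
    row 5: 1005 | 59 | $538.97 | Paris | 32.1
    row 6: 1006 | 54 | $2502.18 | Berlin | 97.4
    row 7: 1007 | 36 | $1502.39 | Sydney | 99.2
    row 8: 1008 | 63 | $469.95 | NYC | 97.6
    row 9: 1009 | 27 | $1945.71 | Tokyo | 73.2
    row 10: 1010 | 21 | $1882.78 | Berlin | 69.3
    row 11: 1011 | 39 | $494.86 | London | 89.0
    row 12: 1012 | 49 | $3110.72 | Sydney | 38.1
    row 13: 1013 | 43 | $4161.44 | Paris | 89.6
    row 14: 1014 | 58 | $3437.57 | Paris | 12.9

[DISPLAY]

                  ┠──────────────────────────┨
                  ┃>[-] repo/                ┃
     ┏━━━━━━━━━━━━━━━━━━━━━━━━━━━━━━━━━━━┓   ┃
     ┃ DataTable                         ┃   ┃
     ┠───────────────────────────────────┨   ┃
     ┃ID  │Age│Amount  │City  │Score     ┃   ┃
     ┃────┼───┼────────┼──────┼─────     ┃   ┃
     ┃1000│25 │$945.26 │Berlin│21.5      ┃   ┃
     ┃1001│48 │$3633.29│Berlin│3.9       ┃   ┃
     ┃1002│21 │$4916.06│Berlin│84.2      ┃   ┃
     ┃1003│51 │$4403.40│Sydney│66.6      ┃   ┃
     ┃1004│24 │$587.68 │Tokyo │58.3      ┃━━━┛
     ┃1005│59 │$538.97 │Paris │32.1      ┃    
     ┃1006│54 │$2502.18│Berlin│97.4      ┃    
     ┃1007│36 │$1502.39│Sydney│99.2      ┃    
     ┃1008│63 │$469.95 │NYC   │97.6      ┃    


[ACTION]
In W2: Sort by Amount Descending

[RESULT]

                  ┠──────────────────────────┨
                  ┃>[-] repo/                ┃
     ┏━━━━━━━━━━━━━━━━━━━━━━━━━━━━━━━━━━━┓   ┃
     ┃ DataTable                         ┃   ┃
     ┠───────────────────────────────────┨   ┃
     ┃ID  │Age│Amount ▼│City  │Score     ┃   ┃
     ┃────┼───┼────────┼──────┼─────     ┃   ┃
     ┃1002│21 │$4916.06│Berlin│84.2      ┃   ┃
     ┃1003│51 │$4403.40│Sydney│66.6      ┃   ┃
     ┃1013│43 │$4161.44│Paris │89.6      ┃   ┃
     ┃1001│48 │$3633.29│Berlin│3.9       ┃   ┃
     ┃1014│58 │$3437.57│Paris │12.9      ┃━━━┛
     ┃1012│49 │$3110.72│Sydney│38.1      ┃    
     ┃1006│54 │$2502.18│Berlin│97.4      ┃    
     ┃1009│27 │$1945.71│Tokyo │73.2      ┃    
     ┃1010│21 │$1882.78│Berlin│69.3      ┃    


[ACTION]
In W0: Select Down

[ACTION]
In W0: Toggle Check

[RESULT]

                  ┠──────────────────────────┨
                  ┃ [-] repo/                ┃
     ┏━━━━━━━━━━━━━━━━━━━━━━━━━━━━━━━━━━━┓   ┃
     ┃ DataTable                         ┃   ┃
     ┠───────────────────────────────────┨   ┃
     ┃ID  │Age│Amount ▼│City  │Score     ┃   ┃
     ┃────┼───┼────────┼──────┼─────     ┃   ┃
     ┃1002│21 │$4916.06│Berlin│84.2      ┃   ┃
     ┃1003│51 │$4403.40│Sydney│66.6      ┃   ┃
     ┃1013│43 │$4161.44│Paris │89.6      ┃   ┃
     ┃1001│48 │$3633.29│Berlin│3.9       ┃   ┃
     ┃1014│58 │$3437.57│Paris │12.9      ┃━━━┛
     ┃1012│49 │$3110.72│Sydney│38.1      ┃    
     ┃1006│54 │$2502.18│Berlin│97.4      ┃    
     ┃1009│27 │$1945.71│Tokyo │73.2      ┃    
     ┃1010│21 │$1882.78│Berlin│69.3      ┃    


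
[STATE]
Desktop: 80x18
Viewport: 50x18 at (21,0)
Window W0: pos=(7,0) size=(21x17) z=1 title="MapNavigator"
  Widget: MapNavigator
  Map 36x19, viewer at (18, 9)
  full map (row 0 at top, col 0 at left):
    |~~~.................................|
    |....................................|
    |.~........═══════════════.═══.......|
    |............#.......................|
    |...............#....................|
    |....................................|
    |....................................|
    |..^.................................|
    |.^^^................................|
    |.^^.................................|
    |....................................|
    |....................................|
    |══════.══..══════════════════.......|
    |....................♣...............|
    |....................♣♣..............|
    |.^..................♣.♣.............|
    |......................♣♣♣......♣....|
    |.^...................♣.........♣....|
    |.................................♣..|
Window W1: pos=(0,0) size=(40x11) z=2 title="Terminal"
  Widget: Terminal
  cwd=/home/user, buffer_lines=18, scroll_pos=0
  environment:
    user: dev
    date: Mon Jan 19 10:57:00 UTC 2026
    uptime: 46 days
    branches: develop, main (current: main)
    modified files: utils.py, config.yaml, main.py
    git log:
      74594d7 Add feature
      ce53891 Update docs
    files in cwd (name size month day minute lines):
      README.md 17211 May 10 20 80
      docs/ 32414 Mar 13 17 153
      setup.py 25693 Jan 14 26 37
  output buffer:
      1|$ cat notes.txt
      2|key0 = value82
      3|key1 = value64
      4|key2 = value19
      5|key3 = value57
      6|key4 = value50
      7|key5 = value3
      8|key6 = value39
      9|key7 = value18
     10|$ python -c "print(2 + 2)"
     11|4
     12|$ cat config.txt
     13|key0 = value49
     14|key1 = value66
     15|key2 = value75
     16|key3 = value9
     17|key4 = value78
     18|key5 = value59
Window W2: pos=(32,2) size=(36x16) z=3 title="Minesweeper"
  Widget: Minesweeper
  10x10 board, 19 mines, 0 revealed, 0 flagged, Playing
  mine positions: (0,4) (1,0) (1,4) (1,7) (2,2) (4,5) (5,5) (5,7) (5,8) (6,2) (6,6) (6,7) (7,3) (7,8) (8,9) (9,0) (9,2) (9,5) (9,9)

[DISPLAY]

━━━━━━━━━━━━━━━━━━┓                               
                  ┃                               
───────────┏━━━━━━━━━━━━━━━━━━━━━━━━━━━━━━━━━━┓   
           ┃ Minesweeper                      ┃   
           ┠──────────────────────────────────┨   
           ┃■■■■■■■■■■                        ┃   
           ┃■■■■■■■■■■                        ┃   
           ┃■■■■■■■■■■                        ┃   
           ┃■■■■■■■■■■                        ┃   
           ┃■■■■■■■■■■                        ┃   
━━━━━━━━━━━┃■■■■■■■■■■                        ┃   
......┃    ┃■■■■■■■■■■                        ┃   
══════┃    ┃■■■■■■■■■■                        ┃   
......┃    ┃■■■■■■■■■■                        ┃   
......┃    ┃■■■■■■■■■■                        ┃   
♣.....┃    ┃                                  ┃   
━━━━━━┛    ┃                                  ┃   
           ┗━━━━━━━━━━━━━━━━━━━━━━━━━━━━━━━━━━┛   


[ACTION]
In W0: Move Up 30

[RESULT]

━━━━━━━━━━━━━━━━━━┓                               
                  ┃                               
───────────┏━━━━━━━━━━━━━━━━━━━━━━━━━━━━━━━━━━┓   
           ┃ Minesweeper                      ┃   
           ┠──────────────────────────────────┨   
           ┃■■■■■■■■■■                        ┃   
           ┃■■■■■■■■■■                        ┃   
           ┃■■■■■■■■■■                        ┃   
           ┃■■■■■■■■■■                        ┃   
           ┃■■■■■■■■■■                        ┃   
━━━━━━━━━━━┃■■■■■■■■■■                        ┃   
═══.══┃    ┃■■■■■■■■■■                        ┃   
......┃    ┃■■■■■■■■■■                        ┃   
......┃    ┃■■■■■■■■■■                        ┃   
......┃    ┃■■■■■■■■■■                        ┃   
......┃    ┃                                  ┃   
━━━━━━┛    ┃                                  ┃   
           ┗━━━━━━━━━━━━━━━━━━━━━━━━━━━━━━━━━━┛   


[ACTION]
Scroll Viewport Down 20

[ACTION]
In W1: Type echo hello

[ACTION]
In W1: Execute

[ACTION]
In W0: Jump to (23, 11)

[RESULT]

━━━━━━━━━━━━━━━━━━┓                               
                  ┃                               
───────────┏━━━━━━━━━━━━━━━━━━━━━━━━━━━━━━━━━━┓   
           ┃ Minesweeper                      ┃   
           ┠──────────────────────────────────┨   
           ┃■■■■■■■■■■                        ┃   
           ┃■■■■■■■■■■                        ┃   
           ┃■■■■■■■■■■                        ┃   
           ┃■■■■■■■■■■                        ┃   
           ┃■■■■■■■■■■                        ┃   
━━━━━━━━━━━┃■■■■■■■■■■                        ┃   
......┃    ┃■■■■■■■■■■                        ┃   
......┃    ┃■■■■■■■■■■                        ┃   
......┃    ┃■■■■■■■■■■                        ┃   
....♣.┃    ┃■■■■■■■■■■                        ┃   
....♣.┃    ┃                                  ┃   
━━━━━━┛    ┃                                  ┃   
           ┗━━━━━━━━━━━━━━━━━━━━━━━━━━━━━━━━━━┛   
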